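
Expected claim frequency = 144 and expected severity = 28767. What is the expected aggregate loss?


E[S] = E[N] * E[X]
= 144 * 28767
= 4.1424e+06


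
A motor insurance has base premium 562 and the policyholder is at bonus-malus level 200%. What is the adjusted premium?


adjusted = base * BM_level / 100
= 562 * 200 / 100
= 562 * 2.0
= 1124.0


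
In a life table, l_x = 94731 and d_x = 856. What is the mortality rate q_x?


q_x = d_x / l_x
= 856 / 94731
= 0.009


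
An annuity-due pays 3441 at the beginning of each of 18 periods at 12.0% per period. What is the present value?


PV_due = PMT * (1-(1+i)^(-n))/i * (1+i)
PV_immediate = 24946.1148
PV_due = 24946.1148 * 1.12
= 27939.6485


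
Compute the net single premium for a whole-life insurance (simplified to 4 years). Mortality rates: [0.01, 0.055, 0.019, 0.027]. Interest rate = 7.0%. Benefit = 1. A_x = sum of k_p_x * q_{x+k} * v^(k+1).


v = 0.934579
Year 0: k_p_x=1.0, q=0.01, term=0.009346
Year 1: k_p_x=0.99, q=0.055, term=0.047559
Year 2: k_p_x=0.93555, q=0.019, term=0.01451
Year 3: k_p_x=0.917775, q=0.027, term=0.018904
A_x = 0.0903


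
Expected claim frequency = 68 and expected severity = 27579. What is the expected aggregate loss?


E[S] = E[N] * E[X]
= 68 * 27579
= 1.8754e+06


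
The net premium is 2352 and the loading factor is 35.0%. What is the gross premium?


Gross = net * (1 + loading)
= 2352 * (1 + 0.35)
= 2352 * 1.35
= 3175.2


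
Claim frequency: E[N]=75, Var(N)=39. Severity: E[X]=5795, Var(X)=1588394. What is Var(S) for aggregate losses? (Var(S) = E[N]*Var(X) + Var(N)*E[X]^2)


Var(S) = E[N]*Var(X) + Var(N)*E[X]^2
= 75*1588394 + 39*5795^2
= 119129550 + 1309698975
= 1.4288e+09


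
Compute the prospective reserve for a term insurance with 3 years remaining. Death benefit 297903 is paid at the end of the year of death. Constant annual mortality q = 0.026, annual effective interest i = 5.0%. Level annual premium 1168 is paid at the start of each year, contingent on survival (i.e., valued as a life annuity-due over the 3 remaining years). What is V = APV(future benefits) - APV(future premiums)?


v = 1/(1+i) = 0.952381
APV(future benefits) per unit = sum_{k=0}^{2} k_p_x * q * v^(k+1) = 0.069039
APV(future benefits) = 297903 * 0.069039 = 20566.7975
Life annuity-due factor ä_{x:3} = sum_{k=0}^{2} k_p_x * v^k = 2.788096
APV(future premiums) = 1168 * 2.788096 = 3256.4963
V = 20566.7975 - 3256.4963
= 17310.3012


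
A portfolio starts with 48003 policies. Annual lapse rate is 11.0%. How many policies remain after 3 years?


remaining = initial * (1 - lapse)^years
= 48003 * (1 - 0.11)^3
= 48003 * 0.704969
= 33840.6269


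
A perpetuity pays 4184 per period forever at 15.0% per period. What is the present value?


PV = PMT / i
= 4184 / 0.15
= 27893.3333


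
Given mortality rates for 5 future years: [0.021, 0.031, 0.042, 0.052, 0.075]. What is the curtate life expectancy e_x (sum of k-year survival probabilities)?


e_x = sum_{k=1}^{n} k_p_x
k_p_x values:
  1_p_x = 0.979
  2_p_x = 0.948651
  3_p_x = 0.908808
  4_p_x = 0.86155
  5_p_x = 0.796933
e_x = 4.4949


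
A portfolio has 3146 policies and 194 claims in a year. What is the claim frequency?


frequency = claims / policies
= 194 / 3146
= 0.0617


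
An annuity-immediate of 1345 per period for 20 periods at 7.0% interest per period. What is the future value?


FV = PMT * ((1+i)^n - 1) / i
= 1345 * ((1.07)^20 - 1) / 0.07
= 1345 * (3.869684 - 1) / 0.07
= 55138.9372


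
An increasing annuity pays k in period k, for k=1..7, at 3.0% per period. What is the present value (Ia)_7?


(Ia)_n = sum_{k=1}^{n} k * v^k, v = 1/(1+i)
v = 0.970874
Sum computed term by term:
(Ia)_7 = 24.185


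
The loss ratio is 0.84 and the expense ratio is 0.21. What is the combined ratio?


Combined ratio = loss ratio + expense ratio
= 0.84 + 0.21
= 1.05


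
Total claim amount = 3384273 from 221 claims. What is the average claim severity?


severity = total / number
= 3384273 / 221
= 15313.4525


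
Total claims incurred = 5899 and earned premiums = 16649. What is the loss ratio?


Loss ratio = claims / premiums
= 5899 / 16649
= 0.3543


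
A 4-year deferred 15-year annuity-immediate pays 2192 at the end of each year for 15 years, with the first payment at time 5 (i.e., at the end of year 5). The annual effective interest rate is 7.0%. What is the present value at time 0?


PV at time 4 of the 15-year annuity-immediate:
a_n = 2192 * (1-(1+0.07)^(-15))/0.07 = 19964.5475
Discount back 4 years to time 0:
PV = 19964.5475 * (1+0.07)^(-4)
= 19964.5475 * 0.762895
= 15230.8577


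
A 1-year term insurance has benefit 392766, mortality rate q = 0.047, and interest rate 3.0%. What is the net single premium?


NSP = benefit * q * v
v = 1/(1+i) = 0.970874
NSP = 392766 * 0.047 * 0.970874
= 17922.332


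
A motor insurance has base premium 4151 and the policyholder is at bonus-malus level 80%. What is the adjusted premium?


adjusted = base * BM_level / 100
= 4151 * 80 / 100
= 4151 * 0.8
= 3320.8


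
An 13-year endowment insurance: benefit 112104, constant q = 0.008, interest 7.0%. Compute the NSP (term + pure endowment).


Term component = 7199.7204
Pure endowment = 13_p_x * v^13 * benefit = 0.900848 * 0.414964 * 112104 = 41906.7264
NSP = 49106.4468


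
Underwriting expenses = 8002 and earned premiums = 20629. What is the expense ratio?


Expense ratio = expenses / premiums
= 8002 / 20629
= 0.3879


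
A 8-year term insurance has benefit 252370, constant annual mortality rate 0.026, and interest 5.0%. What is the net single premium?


NSP = benefit * sum_{k=0}^{n-1} k_p_x * q * v^(k+1)
With constant q=0.026, v=0.952381
Sum = 0.154555
NSP = 252370 * 0.154555
= 39005.1172


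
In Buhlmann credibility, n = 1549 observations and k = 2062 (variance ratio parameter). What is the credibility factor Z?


Z = n / (n + k)
= 1549 / (1549 + 2062)
= 1549 / 3611
= 0.429


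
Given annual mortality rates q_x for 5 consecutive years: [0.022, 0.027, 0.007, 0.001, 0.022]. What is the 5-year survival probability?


p_k = 1 - q_k for each year
Survival = product of (1 - q_k)
= 0.978 * 0.973 * 0.993 * 0.999 * 0.978
= 0.9232


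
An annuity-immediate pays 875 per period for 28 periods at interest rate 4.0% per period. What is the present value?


PV = PMT * (1 - (1+i)^(-n)) / i
= 875 * (1 - (1+0.04)^(-28)) / 0.04
= 875 * (1 - 0.333477) / 0.04
= 875 * 16.663063
= 14580.1803


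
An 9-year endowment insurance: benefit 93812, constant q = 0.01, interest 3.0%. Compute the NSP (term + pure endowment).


Term component = 7032.7361
Pure endowment = 9_p_x * v^9 * benefit = 0.913517 * 0.766417 * 93812 = 65681.0556
NSP = 72713.7917


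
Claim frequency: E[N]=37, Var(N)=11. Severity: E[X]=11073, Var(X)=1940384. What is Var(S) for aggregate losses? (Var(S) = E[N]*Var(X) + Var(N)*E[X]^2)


Var(S) = E[N]*Var(X) + Var(N)*E[X]^2
= 37*1940384 + 11*11073^2
= 71794208 + 1348724619
= 1.4205e+09


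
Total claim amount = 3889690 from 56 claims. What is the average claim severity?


severity = total / number
= 3889690 / 56
= 69458.75


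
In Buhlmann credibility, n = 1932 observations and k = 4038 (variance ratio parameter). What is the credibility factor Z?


Z = n / (n + k)
= 1932 / (1932 + 4038)
= 1932 / 5970
= 0.3236


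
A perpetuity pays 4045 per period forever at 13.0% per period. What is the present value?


PV = PMT / i
= 4045 / 0.13
= 31115.3846


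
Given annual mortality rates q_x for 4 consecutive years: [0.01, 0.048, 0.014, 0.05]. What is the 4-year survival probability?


p_k = 1 - q_k for each year
Survival = product of (1 - q_k)
= 0.99 * 0.952 * 0.986 * 0.95
= 0.8828


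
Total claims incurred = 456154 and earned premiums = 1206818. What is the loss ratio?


Loss ratio = claims / premiums
= 456154 / 1206818
= 0.378


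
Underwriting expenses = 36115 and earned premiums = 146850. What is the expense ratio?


Expense ratio = expenses / premiums
= 36115 / 146850
= 0.2459


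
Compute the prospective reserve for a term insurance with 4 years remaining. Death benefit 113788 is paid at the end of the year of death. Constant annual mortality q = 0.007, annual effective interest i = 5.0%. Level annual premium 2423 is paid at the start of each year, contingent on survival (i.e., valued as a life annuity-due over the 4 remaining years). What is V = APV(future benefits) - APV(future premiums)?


v = 1/(1+i) = 0.952381
APV(future benefits) per unit = sum_{k=0}^{3} k_p_x * q * v^(k+1) = 0.024573
APV(future benefits) = 113788 * 0.024573 = 2796.0848
Life annuity-due factor ä_{x:4} = sum_{k=0}^{3} k_p_x * v^k = 3.685913
APV(future premiums) = 2423 * 3.685913 = 8930.9684
V = 2796.0848 - 8930.9684
= -6134.8836


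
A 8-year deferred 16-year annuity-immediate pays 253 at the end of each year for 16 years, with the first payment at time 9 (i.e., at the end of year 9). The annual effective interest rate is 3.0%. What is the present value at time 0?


PV at time 8 of the 16-year annuity-immediate:
a_n = 253 * (1-(1+0.03)^(-16))/0.03 = 3177.9588
Discount back 8 years to time 0:
PV = 3177.9588 * (1+0.03)^(-8)
= 3177.9588 * 0.789409
= 2508.71


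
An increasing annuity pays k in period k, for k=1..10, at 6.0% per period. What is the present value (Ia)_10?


(Ia)_n = sum_{k=1}^{n} k * v^k, v = 1/(1+i)
v = 0.943396
Sum computed term by term:
(Ia)_10 = 36.9624


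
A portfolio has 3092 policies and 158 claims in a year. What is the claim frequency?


frequency = claims / policies
= 158 / 3092
= 0.0511


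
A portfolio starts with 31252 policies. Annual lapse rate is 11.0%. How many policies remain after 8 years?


remaining = initial * (1 - lapse)^years
= 31252 * (1 - 0.11)^8
= 31252 * 0.393659
= 12302.6273


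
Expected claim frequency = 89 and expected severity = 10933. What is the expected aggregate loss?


E[S] = E[N] * E[X]
= 89 * 10933
= 973037


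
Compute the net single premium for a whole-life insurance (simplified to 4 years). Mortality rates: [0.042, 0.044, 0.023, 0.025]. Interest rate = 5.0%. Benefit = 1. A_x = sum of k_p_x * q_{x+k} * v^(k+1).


v = 0.952381
Year 0: k_p_x=1.0, q=0.042, term=0.04
Year 1: k_p_x=0.958, q=0.044, term=0.038233
Year 2: k_p_x=0.915848, q=0.023, term=0.018196
Year 3: k_p_x=0.894783, q=0.025, term=0.018404
A_x = 0.1148


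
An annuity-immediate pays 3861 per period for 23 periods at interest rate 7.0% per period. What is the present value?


PV = PMT * (1 - (1+i)^(-n)) / i
= 3861 * (1 - (1+0.07)^(-23)) / 0.07
= 3861 * (1 - 0.210947) / 0.07
= 3861 * 11.272187
= 43521.9155


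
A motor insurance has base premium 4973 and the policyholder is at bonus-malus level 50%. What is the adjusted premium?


adjusted = base * BM_level / 100
= 4973 * 50 / 100
= 4973 * 0.5
= 2486.5


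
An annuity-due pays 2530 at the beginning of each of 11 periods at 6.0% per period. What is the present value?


PV_due = PMT * (1-(1+i)^(-n))/i * (1+i)
PV_immediate = 19953.7927
PV_due = 19953.7927 * 1.06
= 21151.0202


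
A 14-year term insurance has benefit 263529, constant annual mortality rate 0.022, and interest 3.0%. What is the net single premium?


NSP = benefit * sum_{k=0}^{n-1} k_p_x * q * v^(k+1)
With constant q=0.022, v=0.970874
Sum = 0.218224
NSP = 263529 * 0.218224
= 57508.3534


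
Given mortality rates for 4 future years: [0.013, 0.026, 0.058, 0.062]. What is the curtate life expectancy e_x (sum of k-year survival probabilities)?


e_x = sum_{k=1}^{n} k_p_x
k_p_x values:
  1_p_x = 0.987
  2_p_x = 0.961338
  3_p_x = 0.90558
  4_p_x = 0.849434
e_x = 3.7034


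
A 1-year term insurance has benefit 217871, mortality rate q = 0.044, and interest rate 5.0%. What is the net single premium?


NSP = benefit * q * v
v = 1/(1+i) = 0.952381
NSP = 217871 * 0.044 * 0.952381
= 9129.8324


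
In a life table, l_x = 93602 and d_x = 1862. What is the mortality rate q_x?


q_x = d_x / l_x
= 1862 / 93602
= 0.0199


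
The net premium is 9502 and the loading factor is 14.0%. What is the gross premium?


Gross = net * (1 + loading)
= 9502 * (1 + 0.14)
= 9502 * 1.14
= 10832.28


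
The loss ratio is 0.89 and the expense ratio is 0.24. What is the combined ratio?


Combined ratio = loss ratio + expense ratio
= 0.89 + 0.24
= 1.13


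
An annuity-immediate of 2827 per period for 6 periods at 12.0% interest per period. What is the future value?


FV = PMT * ((1+i)^n - 1) / i
= 2827 * ((1.12)^6 - 1) / 0.12
= 2827 * (1.973823 - 1) / 0.12
= 22941.6394


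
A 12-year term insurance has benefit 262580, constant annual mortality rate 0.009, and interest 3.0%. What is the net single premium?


NSP = benefit * sum_{k=0}^{n-1} k_p_x * q * v^(k+1)
With constant q=0.009, v=0.970874
Sum = 0.085553
NSP = 262580 * 0.085553
= 22464.5155


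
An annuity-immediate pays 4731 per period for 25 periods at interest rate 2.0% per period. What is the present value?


PV = PMT * (1 - (1+i)^(-n)) / i
= 4731 * (1 - (1+0.02)^(-25)) / 0.02
= 4731 * (1 - 0.609531) / 0.02
= 4731 * 19.523456
= 92365.4726


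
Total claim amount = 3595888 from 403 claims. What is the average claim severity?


severity = total / number
= 3595888 / 403
= 8922.799


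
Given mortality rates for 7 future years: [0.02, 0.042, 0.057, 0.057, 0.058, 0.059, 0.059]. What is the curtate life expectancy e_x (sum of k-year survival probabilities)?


e_x = sum_{k=1}^{n} k_p_x
k_p_x values:
  1_p_x = 0.98
  2_p_x = 0.93884
  3_p_x = 0.885326
  4_p_x = 0.834863
  5_p_x = 0.786441
  6_p_x = 0.740041
  7_p_x = 0.696378
e_x = 5.8619


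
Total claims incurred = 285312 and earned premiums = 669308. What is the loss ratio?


Loss ratio = claims / premiums
= 285312 / 669308
= 0.4263


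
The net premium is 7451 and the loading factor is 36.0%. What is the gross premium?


Gross = net * (1 + loading)
= 7451 * (1 + 0.36)
= 7451 * 1.36
= 10133.36


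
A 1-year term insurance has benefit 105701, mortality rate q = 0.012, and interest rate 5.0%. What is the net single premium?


NSP = benefit * q * v
v = 1/(1+i) = 0.952381
NSP = 105701 * 0.012 * 0.952381
= 1208.0114


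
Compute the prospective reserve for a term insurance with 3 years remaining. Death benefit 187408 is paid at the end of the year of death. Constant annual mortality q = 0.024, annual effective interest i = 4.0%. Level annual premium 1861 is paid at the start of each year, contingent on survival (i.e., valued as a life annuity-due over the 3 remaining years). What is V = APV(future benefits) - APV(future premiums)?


v = 1/(1+i) = 0.961538
APV(future benefits) per unit = sum_{k=0}^{2} k_p_x * q * v^(k+1) = 0.065058
APV(future benefits) = 187408 * 0.065058 = 12192.3533
Life annuity-due factor ä_{x:3} = sum_{k=0}^{2} k_p_x * v^k = 2.819172
APV(future premiums) = 1861 * 2.819172 = 5246.4783
V = 12192.3533 - 5246.4783
= 6945.875


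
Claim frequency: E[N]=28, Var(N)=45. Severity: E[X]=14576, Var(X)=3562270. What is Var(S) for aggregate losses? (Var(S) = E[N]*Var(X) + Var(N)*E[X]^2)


Var(S) = E[N]*Var(X) + Var(N)*E[X]^2
= 28*3562270 + 45*14576^2
= 99743560 + 9560689920
= 9.6604e+09


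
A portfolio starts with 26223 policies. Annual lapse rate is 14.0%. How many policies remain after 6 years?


remaining = initial * (1 - lapse)^years
= 26223 * (1 - 0.14)^6
= 26223 * 0.404567
= 10608.9666


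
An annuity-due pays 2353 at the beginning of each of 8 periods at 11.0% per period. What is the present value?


PV_due = PMT * (1-(1+i)^(-n))/i * (1+i)
PV_immediate = 12108.8269
PV_due = 12108.8269 * 1.11
= 13440.7978


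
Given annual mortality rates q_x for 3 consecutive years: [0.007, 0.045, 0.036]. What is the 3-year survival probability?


p_k = 1 - q_k for each year
Survival = product of (1 - q_k)
= 0.993 * 0.955 * 0.964
= 0.9142


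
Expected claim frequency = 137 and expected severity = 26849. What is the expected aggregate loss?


E[S] = E[N] * E[X]
= 137 * 26849
= 3.6783e+06


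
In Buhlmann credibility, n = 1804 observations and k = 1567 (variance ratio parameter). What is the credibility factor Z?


Z = n / (n + k)
= 1804 / (1804 + 1567)
= 1804 / 3371
= 0.5352


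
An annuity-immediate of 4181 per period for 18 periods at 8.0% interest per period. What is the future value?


FV = PMT * ((1+i)^n - 1) / i
= 4181 * ((1.08)^18 - 1) / 0.08
= 4181 * (3.996019 - 1) / 0.08
= 156579.4691


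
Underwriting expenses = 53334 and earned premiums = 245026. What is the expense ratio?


Expense ratio = expenses / premiums
= 53334 / 245026
= 0.2177


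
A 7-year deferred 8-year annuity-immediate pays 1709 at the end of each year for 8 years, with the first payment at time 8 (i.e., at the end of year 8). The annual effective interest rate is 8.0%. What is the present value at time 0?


PV at time 7 of the 8-year annuity-immediate:
a_n = 1709 * (1-(1+0.08)^(-8))/0.08 = 9821.006
Discount back 7 years to time 0:
PV = 9821.006 * (1+0.08)^(-7)
= 9821.006 * 0.58349
= 5730.4626


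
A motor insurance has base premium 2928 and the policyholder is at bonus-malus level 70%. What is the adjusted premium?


adjusted = base * BM_level / 100
= 2928 * 70 / 100
= 2928 * 0.7
= 2049.6


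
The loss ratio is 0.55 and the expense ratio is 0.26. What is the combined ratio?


Combined ratio = loss ratio + expense ratio
= 0.55 + 0.26
= 0.81


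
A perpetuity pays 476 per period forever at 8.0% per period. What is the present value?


PV = PMT / i
= 476 / 0.08
= 5950.0


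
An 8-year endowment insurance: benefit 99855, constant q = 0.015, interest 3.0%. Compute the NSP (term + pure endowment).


Term component = 10001.9105
Pure endowment = 8_p_x * v^8 * benefit = 0.886115 * 0.789409 * 99855 = 69849.2685
NSP = 79851.179


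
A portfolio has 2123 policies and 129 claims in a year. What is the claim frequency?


frequency = claims / policies
= 129 / 2123
= 0.0608


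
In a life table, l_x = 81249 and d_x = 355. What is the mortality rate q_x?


q_x = d_x / l_x
= 355 / 81249
= 0.0044


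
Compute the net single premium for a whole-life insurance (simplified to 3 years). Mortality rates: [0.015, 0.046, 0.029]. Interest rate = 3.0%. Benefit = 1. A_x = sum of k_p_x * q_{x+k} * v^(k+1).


v = 0.970874
Year 0: k_p_x=1.0, q=0.015, term=0.014563
Year 1: k_p_x=0.985, q=0.046, term=0.042709
Year 2: k_p_x=0.93969, q=0.029, term=0.024939
A_x = 0.0822


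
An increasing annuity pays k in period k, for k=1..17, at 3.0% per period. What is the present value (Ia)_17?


(Ia)_n = sum_{k=1}^{n} k * v^k, v = 1/(1+i)
v = 0.970874
Sum computed term by term:
(Ia)_17 = 109.1941


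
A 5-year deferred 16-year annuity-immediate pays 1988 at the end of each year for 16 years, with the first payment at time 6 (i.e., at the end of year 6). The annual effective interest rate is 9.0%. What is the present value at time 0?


PV at time 5 of the 16-year annuity-immediate:
a_n = 1988 * (1-(1+0.09)^(-16))/0.09 = 16525.3657
Discount back 5 years to time 0:
PV = 16525.3657 * (1+0.09)^(-5)
= 16525.3657 * 0.649931
= 10740.3538


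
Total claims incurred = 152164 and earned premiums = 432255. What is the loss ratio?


Loss ratio = claims / premiums
= 152164 / 432255
= 0.352


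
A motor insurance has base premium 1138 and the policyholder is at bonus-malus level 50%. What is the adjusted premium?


adjusted = base * BM_level / 100
= 1138 * 50 / 100
= 1138 * 0.5
= 569.0


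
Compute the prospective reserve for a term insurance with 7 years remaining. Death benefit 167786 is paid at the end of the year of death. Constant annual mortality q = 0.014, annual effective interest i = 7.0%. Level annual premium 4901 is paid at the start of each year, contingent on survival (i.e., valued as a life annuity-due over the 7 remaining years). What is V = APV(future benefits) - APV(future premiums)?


v = 1/(1+i) = 0.934579
APV(future benefits) per unit = sum_{k=0}^{6} k_p_x * q * v^(k+1) = 0.072629
APV(future benefits) = 167786 * 0.072629 = 12186.1706
Life annuity-due factor ä_{x:7} = sum_{k=0}^{6} k_p_x * v^k = 5.550949
APV(future premiums) = 4901 * 5.550949 = 27205.2034
V = 12186.1706 - 27205.2034
= -15019.0328


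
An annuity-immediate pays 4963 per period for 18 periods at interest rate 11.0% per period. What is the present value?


PV = PMT * (1 - (1+i)^(-n)) / i
= 4963 * (1 - (1+0.11)^(-18)) / 0.11
= 4963 * (1 - 0.152822) / 0.11
= 4963 * 7.701617
= 38223.1231


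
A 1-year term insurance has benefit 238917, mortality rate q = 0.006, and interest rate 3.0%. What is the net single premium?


NSP = benefit * q * v
v = 1/(1+i) = 0.970874
NSP = 238917 * 0.006 * 0.970874
= 1391.7495


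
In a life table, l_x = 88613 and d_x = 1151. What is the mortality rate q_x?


q_x = d_x / l_x
= 1151 / 88613
= 0.013


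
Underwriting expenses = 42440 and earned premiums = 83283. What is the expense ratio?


Expense ratio = expenses / premiums
= 42440 / 83283
= 0.5096


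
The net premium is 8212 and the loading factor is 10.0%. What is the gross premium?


Gross = net * (1 + loading)
= 8212 * (1 + 0.1)
= 8212 * 1.1
= 9033.2


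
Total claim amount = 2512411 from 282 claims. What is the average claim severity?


severity = total / number
= 2512411 / 282
= 8909.2589


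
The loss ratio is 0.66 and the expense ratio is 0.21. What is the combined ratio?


Combined ratio = loss ratio + expense ratio
= 0.66 + 0.21
= 0.87


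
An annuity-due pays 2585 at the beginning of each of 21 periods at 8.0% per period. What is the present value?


PV_due = PMT * (1-(1+i)^(-n))/i * (1+i)
PV_immediate = 25893.4362
PV_due = 25893.4362 * 1.08
= 27964.911


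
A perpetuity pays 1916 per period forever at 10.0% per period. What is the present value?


PV = PMT / i
= 1916 / 0.1
= 19160.0


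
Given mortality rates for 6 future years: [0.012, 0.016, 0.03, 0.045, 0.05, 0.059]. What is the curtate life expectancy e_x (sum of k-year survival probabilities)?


e_x = sum_{k=1}^{n} k_p_x
k_p_x values:
  1_p_x = 0.988
  2_p_x = 0.972192
  3_p_x = 0.943026
  4_p_x = 0.90059
  5_p_x = 0.855561
  6_p_x = 0.805082
e_x = 5.4645


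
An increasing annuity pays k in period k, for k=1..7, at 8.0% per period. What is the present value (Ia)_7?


(Ia)_n = sum_{k=1}^{n} k * v^k, v = 1/(1+i)
v = 0.925926
Sum computed term by term:
(Ia)_7 = 19.2306


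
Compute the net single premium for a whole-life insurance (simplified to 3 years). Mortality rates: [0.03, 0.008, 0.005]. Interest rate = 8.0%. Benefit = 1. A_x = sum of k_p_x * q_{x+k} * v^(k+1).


v = 0.925926
Year 0: k_p_x=1.0, q=0.03, term=0.027778
Year 1: k_p_x=0.97, q=0.008, term=0.006653
Year 2: k_p_x=0.96224, q=0.005, term=0.003819
A_x = 0.0383


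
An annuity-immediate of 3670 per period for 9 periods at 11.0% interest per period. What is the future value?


FV = PMT * ((1+i)^n - 1) / i
= 3670 * ((1.11)^9 - 1) / 0.11
= 3670 * (2.558037 - 1) / 0.11
= 51981.7774


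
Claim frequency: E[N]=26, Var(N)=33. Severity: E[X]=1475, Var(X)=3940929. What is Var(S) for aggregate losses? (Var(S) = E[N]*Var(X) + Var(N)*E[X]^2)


Var(S) = E[N]*Var(X) + Var(N)*E[X]^2
= 26*3940929 + 33*1475^2
= 102464154 + 71795625
= 1.7426e+08


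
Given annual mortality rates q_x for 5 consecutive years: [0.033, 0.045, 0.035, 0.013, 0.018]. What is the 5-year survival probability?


p_k = 1 - q_k for each year
Survival = product of (1 - q_k)
= 0.967 * 0.955 * 0.965 * 0.987 * 0.982
= 0.8637


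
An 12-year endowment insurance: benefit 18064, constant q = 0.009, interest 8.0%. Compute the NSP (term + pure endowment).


Term component = 1175.8701
Pure endowment = 12_p_x * v^12 * benefit = 0.897189 * 0.397114 * 18064 = 6435.9508
NSP = 7611.8209


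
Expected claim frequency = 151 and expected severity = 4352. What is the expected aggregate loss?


E[S] = E[N] * E[X]
= 151 * 4352
= 657152


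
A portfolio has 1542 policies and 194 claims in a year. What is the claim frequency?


frequency = claims / policies
= 194 / 1542
= 0.1258


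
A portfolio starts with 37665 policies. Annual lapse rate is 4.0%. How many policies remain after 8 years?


remaining = initial * (1 - lapse)^years
= 37665 * (1 - 0.04)^8
= 37665 * 0.72139
= 27171.1385


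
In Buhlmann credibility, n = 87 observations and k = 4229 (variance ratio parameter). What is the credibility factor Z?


Z = n / (n + k)
= 87 / (87 + 4229)
= 87 / 4316
= 0.0202


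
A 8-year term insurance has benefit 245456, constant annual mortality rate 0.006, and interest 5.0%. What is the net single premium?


NSP = benefit * sum_{k=0}^{n-1} k_p_x * q * v^(k+1)
With constant q=0.006, v=0.952381
Sum = 0.038033
NSP = 245456 * 0.038033
= 9335.4315


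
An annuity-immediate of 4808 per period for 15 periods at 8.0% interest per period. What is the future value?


FV = PMT * ((1+i)^n - 1) / i
= 4808 * ((1.08)^15 - 1) / 0.08
= 4808 * (3.172169 - 1) / 0.08
= 130547.3638


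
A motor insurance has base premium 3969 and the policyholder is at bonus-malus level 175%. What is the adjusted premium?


adjusted = base * BM_level / 100
= 3969 * 175 / 100
= 3969 * 1.75
= 6945.75


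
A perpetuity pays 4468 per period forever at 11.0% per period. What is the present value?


PV = PMT / i
= 4468 / 0.11
= 40618.1818


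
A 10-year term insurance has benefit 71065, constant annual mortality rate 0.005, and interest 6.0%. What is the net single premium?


NSP = benefit * sum_{k=0}^{n-1} k_p_x * q * v^(k+1)
With constant q=0.005, v=0.943396
Sum = 0.03607
NSP = 71065 * 0.03607
= 2563.2876


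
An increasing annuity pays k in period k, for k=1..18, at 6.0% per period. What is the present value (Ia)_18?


(Ia)_n = sum_{k=1}^{n} k * v^k, v = 1/(1+i)
v = 0.943396
Sum computed term by term:
(Ia)_18 = 86.1845


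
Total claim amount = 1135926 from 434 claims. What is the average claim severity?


severity = total / number
= 1135926 / 434
= 2617.341


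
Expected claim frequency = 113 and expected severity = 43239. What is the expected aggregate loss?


E[S] = E[N] * E[X]
= 113 * 43239
= 4.8860e+06


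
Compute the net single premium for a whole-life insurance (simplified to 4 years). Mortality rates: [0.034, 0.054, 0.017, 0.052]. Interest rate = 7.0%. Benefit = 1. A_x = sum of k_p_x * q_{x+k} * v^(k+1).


v = 0.934579
Year 0: k_p_x=1.0, q=0.034, term=0.031776
Year 1: k_p_x=0.966, q=0.054, term=0.045562
Year 2: k_p_x=0.913836, q=0.017, term=0.012681
Year 3: k_p_x=0.898301, q=0.052, term=0.035636
A_x = 0.1257


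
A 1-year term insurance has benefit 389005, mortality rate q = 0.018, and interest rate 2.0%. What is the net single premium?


NSP = benefit * q * v
v = 1/(1+i) = 0.980392
NSP = 389005 * 0.018 * 0.980392
= 6864.7941


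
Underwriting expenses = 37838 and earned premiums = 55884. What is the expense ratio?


Expense ratio = expenses / premiums
= 37838 / 55884
= 0.6771


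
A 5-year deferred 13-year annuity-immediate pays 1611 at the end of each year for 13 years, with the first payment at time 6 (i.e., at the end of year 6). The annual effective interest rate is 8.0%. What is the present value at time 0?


PV at time 5 of the 13-year annuity-immediate:
a_n = 1611 * (1-(1+0.08)^(-13))/0.08 = 12732.983
Discount back 5 years to time 0:
PV = 12732.983 * (1+0.08)^(-5)
= 12732.983 * 0.680583
= 8665.8543


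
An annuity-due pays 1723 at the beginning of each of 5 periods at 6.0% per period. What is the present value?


PV_due = PMT * (1-(1+i)^(-n))/i * (1+i)
PV_immediate = 7257.9028
PV_due = 7257.9028 * 1.06
= 7693.377


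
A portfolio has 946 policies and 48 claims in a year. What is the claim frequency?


frequency = claims / policies
= 48 / 946
= 0.0507


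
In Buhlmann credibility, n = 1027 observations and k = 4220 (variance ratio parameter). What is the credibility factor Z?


Z = n / (n + k)
= 1027 / (1027 + 4220)
= 1027 / 5247
= 0.1957


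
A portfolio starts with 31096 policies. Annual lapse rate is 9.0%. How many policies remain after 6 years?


remaining = initial * (1 - lapse)^years
= 31096 * (1 - 0.09)^6
= 31096 * 0.567869
= 17658.4623


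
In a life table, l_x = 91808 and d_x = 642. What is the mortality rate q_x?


q_x = d_x / l_x
= 642 / 91808
= 0.007


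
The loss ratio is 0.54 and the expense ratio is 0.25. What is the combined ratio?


Combined ratio = loss ratio + expense ratio
= 0.54 + 0.25
= 0.79


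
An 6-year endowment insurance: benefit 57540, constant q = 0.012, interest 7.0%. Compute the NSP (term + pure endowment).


Term component = 3201.6205
Pure endowment = 6_p_x * v^6 * benefit = 0.930126 * 0.666342 * 57540 = 35662.2598
NSP = 38863.8803


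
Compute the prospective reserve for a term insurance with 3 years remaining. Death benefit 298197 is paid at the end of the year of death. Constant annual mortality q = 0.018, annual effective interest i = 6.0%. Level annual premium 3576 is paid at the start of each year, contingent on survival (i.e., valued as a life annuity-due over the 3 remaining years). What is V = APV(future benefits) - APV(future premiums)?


v = 1/(1+i) = 0.943396
APV(future benefits) per unit = sum_{k=0}^{2} k_p_x * q * v^(k+1) = 0.047287
APV(future benefits) = 298197 * 0.047287 = 14100.746
Life annuity-due factor ä_{x:3} = sum_{k=0}^{2} k_p_x * v^k = 2.78466
APV(future premiums) = 3576 * 2.78466 = 9957.9442
V = 14100.746 - 9957.9442
= 4142.8018


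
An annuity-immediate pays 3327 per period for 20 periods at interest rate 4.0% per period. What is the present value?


PV = PMT * (1 - (1+i)^(-n)) / i
= 3327 * (1 - (1+0.04)^(-20)) / 0.04
= 3327 * (1 - 0.456387) / 0.04
= 3327 * 13.590326
= 45215.0157


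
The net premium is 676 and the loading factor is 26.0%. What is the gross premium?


Gross = net * (1 + loading)
= 676 * (1 + 0.26)
= 676 * 1.26
= 851.76


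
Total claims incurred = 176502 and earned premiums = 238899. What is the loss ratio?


Loss ratio = claims / premiums
= 176502 / 238899
= 0.7388


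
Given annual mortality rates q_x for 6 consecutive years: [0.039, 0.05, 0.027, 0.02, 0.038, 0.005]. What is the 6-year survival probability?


p_k = 1 - q_k for each year
Survival = product of (1 - q_k)
= 0.961 * 0.95 * 0.973 * 0.98 * 0.962 * 0.995
= 0.8333


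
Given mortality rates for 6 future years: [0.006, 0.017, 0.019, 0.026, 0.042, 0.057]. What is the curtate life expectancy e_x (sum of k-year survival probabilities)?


e_x = sum_{k=1}^{n} k_p_x
k_p_x values:
  1_p_x = 0.994
  2_p_x = 0.977102
  3_p_x = 0.958537
  4_p_x = 0.933615
  5_p_x = 0.894403
  6_p_x = 0.843422
e_x = 5.6011


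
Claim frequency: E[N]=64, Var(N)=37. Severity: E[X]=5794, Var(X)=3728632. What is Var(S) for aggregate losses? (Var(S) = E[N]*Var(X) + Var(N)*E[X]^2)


Var(S) = E[N]*Var(X) + Var(N)*E[X]^2
= 64*3728632 + 37*5794^2
= 238632448 + 1242106132
= 1.4807e+09


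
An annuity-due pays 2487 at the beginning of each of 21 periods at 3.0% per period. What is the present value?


PV_due = PMT * (1-(1+i)^(-n))/i * (1+i)
PV_immediate = 38337.165
PV_due = 38337.165 * 1.03
= 39487.28


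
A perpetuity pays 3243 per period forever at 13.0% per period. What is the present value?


PV = PMT / i
= 3243 / 0.13
= 24946.1538


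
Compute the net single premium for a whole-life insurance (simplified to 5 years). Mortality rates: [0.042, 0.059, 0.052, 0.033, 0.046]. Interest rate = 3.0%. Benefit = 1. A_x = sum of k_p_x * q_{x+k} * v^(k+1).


v = 0.970874
Year 0: k_p_x=1.0, q=0.042, term=0.040777
Year 1: k_p_x=0.958, q=0.059, term=0.053277
Year 2: k_p_x=0.901478, q=0.052, term=0.042899
Year 3: k_p_x=0.854601, q=0.033, term=0.025057
Year 4: k_p_x=0.826399, q=0.046, term=0.032792
A_x = 0.1948


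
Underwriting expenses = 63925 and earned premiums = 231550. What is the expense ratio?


Expense ratio = expenses / premiums
= 63925 / 231550
= 0.2761


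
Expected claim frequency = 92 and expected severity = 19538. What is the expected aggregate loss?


E[S] = E[N] * E[X]
= 92 * 19538
= 1.7975e+06


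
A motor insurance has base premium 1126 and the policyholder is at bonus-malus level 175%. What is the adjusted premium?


adjusted = base * BM_level / 100
= 1126 * 175 / 100
= 1126 * 1.75
= 1970.5


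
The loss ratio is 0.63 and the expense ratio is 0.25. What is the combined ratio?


Combined ratio = loss ratio + expense ratio
= 0.63 + 0.25
= 0.88


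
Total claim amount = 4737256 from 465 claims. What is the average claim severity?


severity = total / number
= 4737256 / 465
= 10187.6473


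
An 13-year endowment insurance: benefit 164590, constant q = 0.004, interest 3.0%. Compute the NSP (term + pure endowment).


Term component = 6847.3437
Pure endowment = 13_p_x * v^13 * benefit = 0.94923 * 0.680951 * 164590 = 106387.5784
NSP = 113234.9221


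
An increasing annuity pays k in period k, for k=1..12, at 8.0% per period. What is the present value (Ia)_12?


(Ia)_n = sum_{k=1}^{n} k * v^k, v = 1/(1+i)
v = 0.925926
Sum computed term by term:
(Ia)_12 = 42.17


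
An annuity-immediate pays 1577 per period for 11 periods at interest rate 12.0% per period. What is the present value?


PV = PMT * (1 - (1+i)^(-n)) / i
= 1577 * (1 - (1+0.12)^(-11)) / 0.12
= 1577 * (1 - 0.287476) / 0.12
= 1577 * 5.937699
= 9363.7515


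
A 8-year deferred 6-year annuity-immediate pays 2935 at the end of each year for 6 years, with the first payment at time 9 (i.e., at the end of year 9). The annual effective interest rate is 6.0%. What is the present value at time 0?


PV at time 8 of the 6-year annuity-immediate:
a_n = 2935 * (1-(1+0.06)^(-6))/0.06 = 14432.3469
Discount back 8 years to time 0:
PV = 14432.3469 * (1+0.06)^(-8)
= 14432.3469 * 0.627412
= 9055.033


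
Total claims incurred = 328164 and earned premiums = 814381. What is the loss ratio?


Loss ratio = claims / premiums
= 328164 / 814381
= 0.403


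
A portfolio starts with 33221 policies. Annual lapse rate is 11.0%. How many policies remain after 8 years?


remaining = initial * (1 - lapse)^years
= 33221 * (1 - 0.11)^8
= 33221 * 0.393659
= 13077.7417


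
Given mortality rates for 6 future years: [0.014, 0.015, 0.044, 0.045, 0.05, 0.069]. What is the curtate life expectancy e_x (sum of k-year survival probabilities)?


e_x = sum_{k=1}^{n} k_p_x
k_p_x values:
  1_p_x = 0.986
  2_p_x = 0.97121
  3_p_x = 0.928477
  4_p_x = 0.886695
  5_p_x = 0.842361
  6_p_x = 0.784238
e_x = 5.399


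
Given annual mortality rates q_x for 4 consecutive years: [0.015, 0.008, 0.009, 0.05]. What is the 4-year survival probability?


p_k = 1 - q_k for each year
Survival = product of (1 - q_k)
= 0.985 * 0.992 * 0.991 * 0.95
= 0.9199


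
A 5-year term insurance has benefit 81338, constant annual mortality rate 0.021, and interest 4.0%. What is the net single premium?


NSP = benefit * sum_{k=0}^{n-1} k_p_x * q * v^(k+1)
With constant q=0.021, v=0.961538
Sum = 0.089793
NSP = 81338 * 0.089793
= 7303.5432


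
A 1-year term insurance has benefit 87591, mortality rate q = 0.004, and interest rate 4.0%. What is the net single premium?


NSP = benefit * q * v
v = 1/(1+i) = 0.961538
NSP = 87591 * 0.004 * 0.961538
= 336.8885


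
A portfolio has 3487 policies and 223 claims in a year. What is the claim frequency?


frequency = claims / policies
= 223 / 3487
= 0.064


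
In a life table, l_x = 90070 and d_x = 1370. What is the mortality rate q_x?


q_x = d_x / l_x
= 1370 / 90070
= 0.0152


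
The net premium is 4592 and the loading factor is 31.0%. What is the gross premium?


Gross = net * (1 + loading)
= 4592 * (1 + 0.31)
= 4592 * 1.31
= 6015.52


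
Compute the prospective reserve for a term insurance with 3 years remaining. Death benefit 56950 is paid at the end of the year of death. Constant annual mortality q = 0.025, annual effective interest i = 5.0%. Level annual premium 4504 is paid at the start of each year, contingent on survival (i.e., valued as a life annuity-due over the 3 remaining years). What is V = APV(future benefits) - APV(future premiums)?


v = 1/(1+i) = 0.952381
APV(future benefits) per unit = sum_{k=0}^{2} k_p_x * q * v^(k+1) = 0.066448
APV(future benefits) = 56950 * 0.066448 = 3784.214
Life annuity-due factor ä_{x:3} = sum_{k=0}^{2} k_p_x * v^k = 2.790816
APV(future premiums) = 4504 * 2.790816 = 12569.8367
V = 3784.214 - 12569.8367
= -8785.6227


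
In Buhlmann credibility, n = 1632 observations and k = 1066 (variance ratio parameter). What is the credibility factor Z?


Z = n / (n + k)
= 1632 / (1632 + 1066)
= 1632 / 2698
= 0.6049


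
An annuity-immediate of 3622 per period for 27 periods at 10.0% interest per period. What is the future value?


FV = PMT * ((1+i)^n - 1) / i
= 3622 * ((1.1)^27 - 1) / 0.1
= 3622 * (13.109994 - 1) / 0.1
= 438623.9896


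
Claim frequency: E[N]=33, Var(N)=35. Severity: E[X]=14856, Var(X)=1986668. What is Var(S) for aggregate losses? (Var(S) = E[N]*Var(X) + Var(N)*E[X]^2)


Var(S) = E[N]*Var(X) + Var(N)*E[X]^2
= 33*1986668 + 35*14856^2
= 65560044 + 7724525760
= 7.7901e+09


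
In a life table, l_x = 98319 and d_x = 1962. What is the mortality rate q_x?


q_x = d_x / l_x
= 1962 / 98319
= 0.02


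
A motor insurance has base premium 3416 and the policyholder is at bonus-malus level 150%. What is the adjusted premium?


adjusted = base * BM_level / 100
= 3416 * 150 / 100
= 3416 * 1.5
= 5124.0


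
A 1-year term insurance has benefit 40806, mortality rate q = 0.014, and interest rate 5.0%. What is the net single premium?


NSP = benefit * q * v
v = 1/(1+i) = 0.952381
NSP = 40806 * 0.014 * 0.952381
= 544.08


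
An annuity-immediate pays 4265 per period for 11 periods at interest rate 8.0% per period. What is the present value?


PV = PMT * (1 - (1+i)^(-n)) / i
= 4265 * (1 - (1+0.08)^(-11)) / 0.08
= 4265 * (1 - 0.428883) / 0.08
= 4265 * 7.138964
= 30447.6826


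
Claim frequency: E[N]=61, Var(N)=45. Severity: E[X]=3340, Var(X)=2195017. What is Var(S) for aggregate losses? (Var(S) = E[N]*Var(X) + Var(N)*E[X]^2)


Var(S) = E[N]*Var(X) + Var(N)*E[X]^2
= 61*2195017 + 45*3340^2
= 133896037 + 502002000
= 6.3590e+08


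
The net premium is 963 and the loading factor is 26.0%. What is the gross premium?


Gross = net * (1 + loading)
= 963 * (1 + 0.26)
= 963 * 1.26
= 1213.38


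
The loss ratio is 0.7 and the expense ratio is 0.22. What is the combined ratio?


Combined ratio = loss ratio + expense ratio
= 0.7 + 0.22
= 0.92


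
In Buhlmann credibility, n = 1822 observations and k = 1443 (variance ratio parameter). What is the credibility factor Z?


Z = n / (n + k)
= 1822 / (1822 + 1443)
= 1822 / 3265
= 0.558


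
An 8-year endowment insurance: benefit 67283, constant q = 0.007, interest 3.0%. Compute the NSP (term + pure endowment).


Term component = 3229.7795
Pure endowment = 8_p_x * v^8 * benefit = 0.945353 * 0.789409 * 67283 = 50211.3083
NSP = 53441.0878


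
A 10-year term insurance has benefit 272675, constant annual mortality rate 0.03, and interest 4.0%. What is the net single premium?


NSP = benefit * sum_{k=0}^{n-1} k_p_x * q * v^(k+1)
With constant q=0.03, v=0.961538
Sum = 0.215067
NSP = 272675 * 0.215067
= 58643.3571


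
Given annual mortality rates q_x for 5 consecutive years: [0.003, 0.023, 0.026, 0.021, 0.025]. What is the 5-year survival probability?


p_k = 1 - q_k for each year
Survival = product of (1 - q_k)
= 0.997 * 0.977 * 0.974 * 0.979 * 0.975
= 0.9056


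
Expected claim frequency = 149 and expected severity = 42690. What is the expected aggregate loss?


E[S] = E[N] * E[X]
= 149 * 42690
= 6.3608e+06


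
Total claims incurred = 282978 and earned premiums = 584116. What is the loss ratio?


Loss ratio = claims / premiums
= 282978 / 584116
= 0.4845
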